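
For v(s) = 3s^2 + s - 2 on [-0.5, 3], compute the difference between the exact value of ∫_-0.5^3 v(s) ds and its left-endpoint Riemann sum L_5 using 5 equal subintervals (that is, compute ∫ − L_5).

Exact integral: ∫_-0.5^3 v(s) ds = 24.5.
L_5 = 14.945.
Error = 24.5 − 14.945 = 9.555.

9.555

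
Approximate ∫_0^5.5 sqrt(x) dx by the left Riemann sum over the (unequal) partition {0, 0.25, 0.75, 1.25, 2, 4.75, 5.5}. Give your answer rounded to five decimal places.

7.04521

Subinterval widths: 0.25, 0.5, 0.5, 0.75, 2.75, 0.75.
Left endpoints: 0, 0.25, 0.75, 1.25, 2, 4.75.
f(0) ≈ 0.00000, f(0.25) ≈ 0.50000, f(0.75) ≈ 0.86603, f(1.25) ≈ 1.11803, f(2) ≈ 1.41421, f(4.75) ≈ 2.17945.
Sum = Σ Δx_i · f(x_i).
Sum ≈ 7.04521.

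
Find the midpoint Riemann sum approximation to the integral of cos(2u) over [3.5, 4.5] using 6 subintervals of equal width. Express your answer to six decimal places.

Δu = (4.5 − 3.5)/6 = 1/6.
Midpoints: 43/12, 3.75, 47/12, 49/12, 4.25, 53/12.
f(43/12) ≈ 0.634464, f(3.75) ≈ 0.346635, f(47/12) ≈ 0.020647, f(49/12) ≈ -0.307615, f(4.25) ≈ -0.602012, f(53/12) ≈ -0.830136.
Sum = Δu · [f(43/12) + f(3.75) + f(47/12) + ...].
Sum ≈ -0.123003.

-0.123003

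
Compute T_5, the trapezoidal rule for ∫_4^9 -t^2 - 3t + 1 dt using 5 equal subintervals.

-315

Δt = (9 − 4)/5 = 1.
f(4) = -27, f(5) = -39, f(6) = -53, f(7) = -69, f(8) = -87, f(9) = -107.
T_5 = (Δt/2)·[f(t_0) + 2f(t_1) + ... + 2f(t_{4}) + f(t_5)].
Sum = -315.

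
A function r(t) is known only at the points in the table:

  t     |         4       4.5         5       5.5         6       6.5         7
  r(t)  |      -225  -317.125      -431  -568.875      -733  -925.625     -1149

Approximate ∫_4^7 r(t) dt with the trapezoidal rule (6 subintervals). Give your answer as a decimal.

-1831.3125

Δt = 0.5.
T_6 = (0.5/2)·[(-225) + 2·(-317.125) + 2·(-431) + 2·(-568.875) + 2·(-733) + 2·(-925.625) + (-1149)] = -1831.3125.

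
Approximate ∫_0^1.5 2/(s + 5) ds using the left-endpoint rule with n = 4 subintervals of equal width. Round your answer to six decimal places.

Δs = (1.5 − 0)/4 = 0.375.
Left endpoints: 0, 0.375, 0.75, 1.125.
f(0) = 0.4, f(0.375) = 16/43, f(0.75) = 8/23, f(1.125) = 16/49.
Sum = Δs · [f(0) + f(0.375) + f(0.75) + f(1.125)].
Sum ≈ 0.542419.

0.542419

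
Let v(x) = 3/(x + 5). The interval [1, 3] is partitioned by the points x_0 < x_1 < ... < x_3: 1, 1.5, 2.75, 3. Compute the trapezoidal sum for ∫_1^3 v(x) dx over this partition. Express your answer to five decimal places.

0.86604

Subinterval widths: 0.5, 1.25, 0.25.
v(1) = 0.5, v(1.5) = 6/13, v(2.75) = 12/31, v(3) = 0.375.
On each subinterval the trapezoid contributes (Δx_i/2)·[v(x_{i-1}) + v(x_i)].
Sum ≈ 0.86604.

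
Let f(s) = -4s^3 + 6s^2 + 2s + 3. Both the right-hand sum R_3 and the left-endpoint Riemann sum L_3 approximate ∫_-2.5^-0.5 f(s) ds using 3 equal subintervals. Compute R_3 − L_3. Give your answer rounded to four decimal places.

-62.6667

R_3 ≈ 42.222222.
L_3 ≈ 104.888889.
R_3 − L_3 ≈ -62.6667.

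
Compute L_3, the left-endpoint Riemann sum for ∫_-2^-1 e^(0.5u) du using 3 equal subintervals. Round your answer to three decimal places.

0.439

Δu = (-1 − (-2))/3 = 1/3.
Left endpoints: -2, -5/3, -4/3.
f(-2) ≈ 0.368, f(-5/3) ≈ 0.435, f(-4/3) ≈ 0.513.
Sum = Δu · [f(-2) + f(-5/3) + f(-4/3)].
Sum ≈ 0.439.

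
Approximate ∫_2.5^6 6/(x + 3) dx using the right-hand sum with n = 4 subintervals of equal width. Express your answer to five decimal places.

Δx = (6 − 2.5)/4 = 0.875.
Right endpoints: 3.375, 4.25, 5.125, 6.
f(3.375) = 16/17, f(4.25) = 24/29, f(5.125) = 48/65, f(6) = 2/3.
Sum = Δx · [f(3.375) + f(4.25) + f(5.125) + f(6)].
Sum ≈ 2.77715.

2.77715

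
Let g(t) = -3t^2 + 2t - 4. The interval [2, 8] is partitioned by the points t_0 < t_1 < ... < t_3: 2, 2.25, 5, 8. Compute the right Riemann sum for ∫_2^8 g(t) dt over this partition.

-733.421875

Subinterval widths: 0.25, 2.75, 3.
Right endpoints: 2.25, 5, 8.
g(2.25) = -14.6875, g(5) = -69, g(8) = -180.
Sum = Σ Δt_i · g(t_i).
Sum = -733.421875.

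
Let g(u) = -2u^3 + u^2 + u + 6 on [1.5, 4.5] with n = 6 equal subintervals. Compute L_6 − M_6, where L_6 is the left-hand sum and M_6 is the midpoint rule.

L_6 = -109.75.
M_6 = -145.1875.
L_6 − M_6 = 35.4375.

35.4375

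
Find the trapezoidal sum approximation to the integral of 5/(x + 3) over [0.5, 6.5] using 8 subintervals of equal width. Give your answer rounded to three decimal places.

5.009

Δx = (6.5 − 0.5)/8 = 0.75.
f(0.5) = 10/7, f(1.25) = 20/17, f(2) = 1, f(2.75) = 20/23, f(3.5) = 10/13, f(4.25) = 20/29, f(5) = 0.625, f(5.75) = 4/7, f(6.5) = 10/19.
T_8 = (Δx/2)·[f(x_0) + 2f(x_1) + ... + 2f(x_{7}) + f(x_8)].
Sum ≈ 5.009.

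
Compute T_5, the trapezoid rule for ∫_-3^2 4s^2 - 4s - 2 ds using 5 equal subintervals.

50

Δs = (2 − (-3))/5 = 1.
f(-3) = 46, f(-2) = 22, f(-1) = 6, f(0) = -2, f(1) = -2, f(2) = 6.
T_5 = (Δs/2)·[f(s_0) + 2f(s_1) + ... + 2f(s_{4}) + f(s_5)].
Sum = 50.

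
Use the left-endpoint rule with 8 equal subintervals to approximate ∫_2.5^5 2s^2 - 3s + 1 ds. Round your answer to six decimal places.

42.685547

Δs = (5 − 2.5)/8 = 0.3125.
Left endpoints: 2.5, 2.8125, 3.125, 3.4375, 3.75, 4.0625, 4.375, 4.6875.
f(2.5) = 6, f(2.8125) = 8.3828125, f(3.125) = 11.15625, f(3.4375) = 14.3203125, f(3.75) = 17.875, f(4.0625) = 21.8203125, f(4.375) = 26.15625, f(4.6875) = 30.8828125.
Sum = Δs · [f(2.5) + f(2.8125) + f(3.125) + ...].
Sum ≈ 42.685547.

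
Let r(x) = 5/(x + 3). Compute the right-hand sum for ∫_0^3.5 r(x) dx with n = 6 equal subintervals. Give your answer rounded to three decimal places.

Δx = (3.5 − 0)/6 = 7/12.
Right endpoints: 7/12, 7/6, 1.75, 7/3, 35/12, 3.5.
r(7/12) = 60/43, r(7/6) = 1.2, r(1.75) = 20/19, r(7/3) = 0.9375, r(35/12) = 60/71, r(3.5) = 10/13.
Sum = Δx · [r(7/12) + r(7/6) + r(1.75) + ...].
Sum ≈ 3.617.

3.617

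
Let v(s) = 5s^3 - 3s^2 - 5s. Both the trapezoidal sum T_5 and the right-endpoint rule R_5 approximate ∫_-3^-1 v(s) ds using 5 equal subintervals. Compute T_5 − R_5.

-28.8

T_5 = -107.76.
R_5 = -78.96.
T_5 − R_5 = -28.8.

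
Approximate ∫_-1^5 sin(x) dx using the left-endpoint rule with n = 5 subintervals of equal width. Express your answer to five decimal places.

Δx = (5 − (-1))/5 = 1.2.
Left endpoints: -1, 0.2, 1.4, 2.6, 3.8.
f(-1) ≈ -0.84147, f(0.2) ≈ 0.19867, f(1.4) ≈ 0.98545, f(2.6) ≈ 0.51550, f(3.8) ≈ -0.61186.
Sum = Δx · [f(-1) + f(0.2) + f(1.4) + f(2.6) + f(3.8)].
Sum ≈ 0.29555.

0.29555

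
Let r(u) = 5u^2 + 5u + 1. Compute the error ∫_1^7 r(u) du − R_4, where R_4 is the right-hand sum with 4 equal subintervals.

-213.75

Exact integral: ∫_1^7 r(u) du = 696.
R_4 = 909.75.
Error = 696 − 909.75 = -213.75.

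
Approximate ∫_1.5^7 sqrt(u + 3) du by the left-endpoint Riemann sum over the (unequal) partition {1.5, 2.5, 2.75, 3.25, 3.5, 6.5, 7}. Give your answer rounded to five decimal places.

13.72121

Subinterval widths: 1, 0.25, 0.5, 0.25, 3, 0.5.
Left endpoints: 1.5, 2.5, 2.75, 3.25, 3.5, 6.5.
f(1.5) ≈ 2.12132, f(2.5) ≈ 2.34521, f(2.75) ≈ 2.39792, f(3.25) ≈ 2.50000, f(3.5) ≈ 2.54951, f(6.5) ≈ 3.08221.
Sum = Σ Δu_i · f(u_i).
Sum ≈ 13.72121.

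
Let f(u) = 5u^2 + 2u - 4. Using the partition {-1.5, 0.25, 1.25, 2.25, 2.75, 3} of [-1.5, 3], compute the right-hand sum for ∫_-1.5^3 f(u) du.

57.953125

Subinterval widths: 1.75, 1, 1, 0.5, 0.25.
Right endpoints: 0.25, 1.25, 2.25, 2.75, 3.
f(0.25) = -3.1875, f(1.25) = 6.3125, f(2.25) = 25.8125, f(2.75) = 39.3125, f(3) = 47.
Sum = Σ Δu_i · f(u_i).
Sum = 57.953125.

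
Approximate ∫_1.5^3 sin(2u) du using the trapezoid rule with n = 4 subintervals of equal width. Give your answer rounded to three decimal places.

Δu = (3 − 1.5)/4 = 0.375.
f(1.5) ≈ 0.141, f(1.875) ≈ -0.572, f(2.25) ≈ -0.978, f(2.625) ≈ -0.859, f(3) ≈ -0.279.
T_4 = (Δu/2)·[f(u_0) + 2f(u_1) + 2f(u_2) + 2f(u_3) + f(u_4)].
Sum ≈ -0.929.

-0.929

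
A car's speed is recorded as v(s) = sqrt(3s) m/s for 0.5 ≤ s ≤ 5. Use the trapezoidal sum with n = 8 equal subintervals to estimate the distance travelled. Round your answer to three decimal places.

Δs = (5 − 0.5)/8 = 0.5625.
v(0.5) ≈ 1.225, v(1.0625) ≈ 1.785, v(1.625) ≈ 2.208, v(2.1875) ≈ 2.562, v(2.75) ≈ 2.872, v(3.3125) ≈ 3.152, v(3.875) ≈ 3.410, v(4.4375) ≈ 3.649, v(5) ≈ 3.873.
T_8 = (Δs/2)·[v(s_0) + 2v(s_1) + ... + 2v(s_{7}) + v(s_8)].
Sum ≈ 12.480.

12.480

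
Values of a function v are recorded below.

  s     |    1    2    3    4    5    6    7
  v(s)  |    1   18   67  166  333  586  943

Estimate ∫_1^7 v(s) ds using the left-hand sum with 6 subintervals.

Δs = 1.
Sum = 1·[1 + 18 + 67 + 166 + 333 + 586] = 1171.

1171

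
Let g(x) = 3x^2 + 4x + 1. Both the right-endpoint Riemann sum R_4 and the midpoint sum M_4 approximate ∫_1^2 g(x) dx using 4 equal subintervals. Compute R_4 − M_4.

R_4 = 15.65625.
M_4 = 13.984375.
R_4 − M_4 = 1.671875.

1.671875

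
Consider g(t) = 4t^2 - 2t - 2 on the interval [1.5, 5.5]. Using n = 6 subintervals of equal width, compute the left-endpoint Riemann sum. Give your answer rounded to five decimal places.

Δt = (5.5 − 1.5)/6 = 2/3.
Left endpoints: 1.5, 13/6, 17/6, 3.5, 25/6, 29/6.
g(1.5) = 4, g(13/6) = 112/9, g(17/6) = 220/9, g(3.5) = 40, g(25/6) = 532/9, g(29/6) = 736/9.
Sum = Δt · [g(1.5) + g(13/6) + g(17/6) + ...].
Sum ≈ 147.85185.

147.85185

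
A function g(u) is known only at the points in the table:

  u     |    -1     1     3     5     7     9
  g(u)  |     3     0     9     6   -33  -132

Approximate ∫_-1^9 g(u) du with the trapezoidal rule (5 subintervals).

Δu = 2.
T_5 = (2/2)·[3 + 2·0 + 2·9 + 2·6 + 2·(-33) + (-132)] = -165.

-165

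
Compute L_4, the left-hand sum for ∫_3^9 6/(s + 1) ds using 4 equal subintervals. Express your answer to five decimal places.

6.23090

Δs = (9 − 3)/4 = 1.5.
Left endpoints: 3, 4.5, 6, 7.5.
f(3) = 1.5, f(4.5) = 12/11, f(6) = 6/7, f(7.5) = 12/17.
Sum = Δs · [f(3) + f(4.5) + f(6) + f(7.5)].
Sum ≈ 6.23090.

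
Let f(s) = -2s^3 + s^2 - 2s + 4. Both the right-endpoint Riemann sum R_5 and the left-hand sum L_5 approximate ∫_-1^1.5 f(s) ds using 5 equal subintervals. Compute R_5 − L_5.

R_5 = 5.
L_5 = 11.25.
R_5 − L_5 = -6.25.

-6.25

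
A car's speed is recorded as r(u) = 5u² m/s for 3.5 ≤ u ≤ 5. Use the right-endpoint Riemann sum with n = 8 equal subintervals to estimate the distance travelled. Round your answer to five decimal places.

Δu = (5 − 3.5)/8 = 0.1875.
Right endpoints: 3.6875, 3.875, 4.0625, 4.25, 4.4375, 4.625, 4.8125, 5.
r(3.6875) = 67.98828125, r(3.875) = 75.078125, r(4.0625) = 82.51953125, r(4.25) = 90.3125, r(4.4375) = 98.45703125, r(4.625) = 106.953125, r(4.8125) = 115.80078125, r(5) = 125.
Sum = Δu · [r(3.6875) + r(3.875) + r(4.0625) + ...].
Sum ≈ 142.89551.

142.89551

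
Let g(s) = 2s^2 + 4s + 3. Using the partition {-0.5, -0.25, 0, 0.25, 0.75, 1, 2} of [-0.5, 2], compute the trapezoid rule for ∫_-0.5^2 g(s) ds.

Subinterval widths: 0.25, 0.25, 0.25, 0.5, 0.25, 1.
g(-0.5) = 1.5, g(-0.25) = 2.125, g(0) = 3, g(0.25) = 4.125, g(0.75) = 7.125, g(1) = 9, g(2) = 19.
On each subinterval the trapezoid contributes (Δs_i/2)·[g(s_{i-1}) + g(s_i)].
Sum = 20.8125.

20.8125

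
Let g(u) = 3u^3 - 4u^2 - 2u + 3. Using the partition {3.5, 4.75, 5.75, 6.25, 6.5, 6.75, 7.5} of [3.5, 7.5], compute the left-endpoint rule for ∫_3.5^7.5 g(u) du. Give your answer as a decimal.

1384.390625

Subinterval widths: 1.25, 1, 0.5, 0.25, 0.25, 0.75.
Left endpoints: 3.5, 4.75, 5.75, 6.25, 6.5, 6.75.
g(3.5) = 75.625, g(4.75) = 224.765625, g(5.75) = 429.578125, g(6.25) = 566.671875, g(6.5) = 644.875, g(6.75) = 729.890625.
Sum = Σ Δu_i · g(u_i).
Sum = 1384.390625.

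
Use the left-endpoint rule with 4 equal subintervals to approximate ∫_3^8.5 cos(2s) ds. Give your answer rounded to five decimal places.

0.75630

Δs = (8.5 − 3)/4 = 1.375.
Left endpoints: 3, 4.375, 5.75, 7.125.
f(3) ≈ 0.96017, f(4.375) ≈ -0.78085, f(5.75) ≈ 0.48330, f(7.125) ≈ -0.11259.
Sum = Δs · [f(3) + f(4.375) + f(5.75) + f(7.125)].
Sum ≈ 0.75630.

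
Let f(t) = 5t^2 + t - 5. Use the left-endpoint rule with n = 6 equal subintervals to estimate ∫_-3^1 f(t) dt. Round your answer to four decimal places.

36.1481

Δt = (1 − (-3))/6 = 2/3.
Left endpoints: -3, -7/3, -5/3, -1, -1/3, 1/3.
f(-3) = 37, f(-7/3) = 179/9, f(-5/3) = 65/9, f(-1) = -1, f(-1/3) = -43/9, f(1/3) = -37/9.
Sum = Δt · [f(-3) + f(-7/3) + f(-5/3) + ...].
Sum ≈ 36.1481.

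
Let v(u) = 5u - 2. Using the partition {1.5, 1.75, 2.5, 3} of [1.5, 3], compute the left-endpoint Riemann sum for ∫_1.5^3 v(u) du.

11.6875

Subinterval widths: 0.25, 0.75, 0.5.
Left endpoints: 1.5, 1.75, 2.5.
v(1.5) = 5.5, v(1.75) = 6.75, v(2.5) = 10.5.
Sum = Σ Δu_i · v(u_i).
Sum = 11.6875.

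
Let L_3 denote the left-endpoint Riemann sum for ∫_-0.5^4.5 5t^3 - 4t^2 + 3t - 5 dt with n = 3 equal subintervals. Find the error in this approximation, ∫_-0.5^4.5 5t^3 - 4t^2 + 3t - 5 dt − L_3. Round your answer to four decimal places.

Exact integral: ∫_-0.5^4.5 f(t) dt ≈ 395.833333.
L_3 ≈ 129.976852.
Error ≈ 395.833333 − 129.976852 ≈ 265.8565.

265.8565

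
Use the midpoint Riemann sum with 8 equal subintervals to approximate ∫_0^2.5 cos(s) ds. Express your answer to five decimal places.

0.60091

Δs = (2.5 − 0)/8 = 0.3125.
Midpoints: 0.15625, 0.46875, 0.78125, 1.09375, 1.40625, 1.71875, 2.03125, 2.34375.
f(0.15625) ≈ 0.98782, f(0.46875) ≈ 0.89213, f(0.78125) ≈ 0.71003, f(1.09375) ≈ 0.45916, f(1.40625) ≈ 0.16380, f(1.71875) ≈ -0.14741, f(2.03125) ≈ -0.44435, f(2.34375) ≈ -0.69825.
Sum = Δs · [f(0.15625) + f(0.46875) + f(0.78125) + ...].
Sum ≈ 0.60091.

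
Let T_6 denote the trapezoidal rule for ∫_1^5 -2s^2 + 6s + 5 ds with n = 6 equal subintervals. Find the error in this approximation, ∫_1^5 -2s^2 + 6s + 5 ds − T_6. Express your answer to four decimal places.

0.5926

Exact integral: ∫_1^5 f(s) ds ≈ 9.333333.
T_6 ≈ 8.740741.
Error ≈ 9.333333 − 8.740741 ≈ 0.5926.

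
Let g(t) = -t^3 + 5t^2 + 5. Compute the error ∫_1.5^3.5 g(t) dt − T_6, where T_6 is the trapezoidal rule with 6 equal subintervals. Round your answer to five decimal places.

Exact integral: ∫_1.5^3.5 g(t) dt ≈ 39.5833333.
T_6 ≈ 39.4907407.
Error ≈ 39.5833333 − 39.4907407 ≈ 0.09259.

0.09259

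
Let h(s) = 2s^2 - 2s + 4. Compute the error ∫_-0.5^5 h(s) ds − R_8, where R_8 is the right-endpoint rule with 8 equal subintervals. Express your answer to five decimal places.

-14.10091

Exact integral: ∫_-0.5^5 h(s) ds ≈ 80.6666667.
R_8 ≈ 94.7675781.
Error ≈ 80.6666667 − 94.7675781 ≈ -14.10091.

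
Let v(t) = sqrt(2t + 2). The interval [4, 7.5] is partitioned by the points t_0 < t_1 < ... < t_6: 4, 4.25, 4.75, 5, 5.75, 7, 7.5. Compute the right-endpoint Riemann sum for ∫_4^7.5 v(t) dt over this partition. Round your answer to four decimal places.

Subinterval widths: 0.25, 0.5, 0.25, 0.75, 1.25, 0.5.
Right endpoints: 4.25, 4.75, 5, 5.75, 7, 7.5.
v(4.25) ≈ 3.2404, v(4.75) ≈ 3.3912, v(5) ≈ 3.4641, v(5.75) ≈ 3.6742, v(7) ≈ 4.0000, v(7.5) ≈ 4.1231.
Sum = Σ Δt_i · v(t_i).
Sum ≈ 13.1889.

13.1889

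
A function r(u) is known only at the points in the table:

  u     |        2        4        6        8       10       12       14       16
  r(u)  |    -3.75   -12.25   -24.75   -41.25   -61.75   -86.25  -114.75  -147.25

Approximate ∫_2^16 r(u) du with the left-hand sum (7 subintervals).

-689.5

Δu = 2.
Sum = 2·[(-3.75) + (-12.25) + (-24.75) + (-41.25) + (-61.75) + (-86.25) + (-114.75)] = -689.5.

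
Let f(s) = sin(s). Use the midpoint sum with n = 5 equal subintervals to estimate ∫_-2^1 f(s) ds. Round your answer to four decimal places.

-0.9709

Δs = (1 − (-2))/5 = 0.6.
Midpoints: -1.7, -1.1, -0.5, 0.1, 0.7.
f(-1.7) ≈ -0.9917, f(-1.1) ≈ -0.8912, f(-0.5) ≈ -0.4794, f(0.1) ≈ 0.0998, f(0.7) ≈ 0.6442.
Sum = Δs · [f(-1.7) + f(-1.1) + f(-0.5) + f(0.1) + f(0.7)].
Sum ≈ -0.9709.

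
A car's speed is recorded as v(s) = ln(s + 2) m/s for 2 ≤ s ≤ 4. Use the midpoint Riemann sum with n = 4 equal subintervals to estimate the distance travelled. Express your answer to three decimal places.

Δs = (4 − 2)/4 = 0.5.
Midpoints: 2.25, 2.75, 3.25, 3.75.
v(2.25) ≈ 1.447, v(2.75) ≈ 1.558, v(3.25) ≈ 1.658, v(3.75) ≈ 1.749.
Sum = Δs · [v(2.25) + v(2.75) + v(3.25) + v(3.75)].
Sum ≈ 3.206.

3.206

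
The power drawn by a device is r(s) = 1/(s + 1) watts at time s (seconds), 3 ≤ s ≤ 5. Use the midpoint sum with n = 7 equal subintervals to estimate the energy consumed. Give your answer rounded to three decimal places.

Δs = (5 − 3)/7 = 2/7.
Midpoints: 22/7, 24/7, 26/7, 4, 30/7, 32/7, 34/7.
r(22/7) = 7/29, r(24/7) = 7/31, r(26/7) = 7/33, r(4) = 0.2, r(30/7) = 7/37, r(32/7) = 7/39, r(34/7) = 7/41.
Sum = Δs · [r(22/7) + r(24/7) + r(26/7) + ...].
Sum ≈ 0.405.

0.405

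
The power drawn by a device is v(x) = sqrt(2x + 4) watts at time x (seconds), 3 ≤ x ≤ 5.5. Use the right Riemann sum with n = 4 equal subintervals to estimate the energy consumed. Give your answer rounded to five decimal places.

9.04420

Δx = (5.5 − 3)/4 = 0.625.
Right endpoints: 3.625, 4.25, 4.875, 5.5.
v(3.625) ≈ 3.35410, v(4.25) ≈ 3.53553, v(4.875) ≈ 3.70810, v(5.5) ≈ 3.87298.
Sum = Δx · [v(3.625) + v(4.25) + v(4.875) + v(5.5)].
Sum ≈ 9.04420.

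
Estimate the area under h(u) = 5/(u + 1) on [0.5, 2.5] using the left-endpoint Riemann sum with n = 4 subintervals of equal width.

4.75

Δu = (2.5 − 0.5)/4 = 0.5.
Left endpoints: 0.5, 1, 1.5, 2.
h(0.5) = 10/3, h(1) = 2.5, h(1.5) = 2, h(2) = 5/3.
Sum = Δu · [h(0.5) + h(1) + h(1.5) + h(2)].
Sum = 4.75.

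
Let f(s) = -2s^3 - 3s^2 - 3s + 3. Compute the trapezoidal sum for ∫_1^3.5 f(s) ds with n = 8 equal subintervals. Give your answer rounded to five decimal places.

Δs = (3.5 − 1)/8 = 0.3125.
f(1) = -5, f(1.3125) = -21765/2048, f(1.625) = -18.37890625, f(1.9375) = -58615/2048, f(2.25) = -41.71875, f(2.5625) = -118865/2048, f(2.875) = -77.94921875, f(3.1875) = -208515/2048, f(3.5) = -130.
T_8 = (Δs/2)·[f(s_0) + 2f(s_1) + ... + 2f(s_{7}) + f(s_8)].
Sum ≈ -126.45264.

-126.45264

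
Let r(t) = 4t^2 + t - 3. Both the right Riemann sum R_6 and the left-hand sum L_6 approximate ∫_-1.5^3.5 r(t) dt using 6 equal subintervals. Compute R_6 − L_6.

R_6 ≈ 72.731481.
L_6 ≈ 35.231481.
R_6 − L_6 = 37.5.

37.5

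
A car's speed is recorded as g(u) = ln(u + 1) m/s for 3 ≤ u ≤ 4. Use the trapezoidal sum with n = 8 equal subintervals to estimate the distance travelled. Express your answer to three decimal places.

Δu = (4 − 3)/8 = 0.125.
g(3) ≈ 1.386, g(3.125) ≈ 1.417, g(3.25) ≈ 1.447, g(3.375) ≈ 1.476, g(3.5) ≈ 1.504, g(3.625) ≈ 1.531, g(3.75) ≈ 1.558, g(3.875) ≈ 1.584, g(4) ≈ 1.609.
T_8 = (Δu/2)·[g(u_0) + 2g(u_1) + ... + 2g(u_{7}) + g(u_8)].
Sum ≈ 1.502.

1.502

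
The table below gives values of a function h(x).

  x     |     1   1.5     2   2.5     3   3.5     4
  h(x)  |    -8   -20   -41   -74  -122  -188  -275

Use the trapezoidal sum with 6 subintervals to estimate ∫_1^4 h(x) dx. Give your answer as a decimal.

Δx = 0.5.
T_6 = (0.5/2)·[(-8) + 2·(-20) + 2·(-41) + 2·(-74) + 2·(-122) + 2·(-188) + (-275)] = -293.25.

-293.25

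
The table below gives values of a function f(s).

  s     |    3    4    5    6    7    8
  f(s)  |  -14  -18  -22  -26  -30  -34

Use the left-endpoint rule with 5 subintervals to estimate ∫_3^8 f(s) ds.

-110

Δs = 1.
Sum = 1·[(-14) + (-18) + (-22) + (-26) + (-30)] = -110.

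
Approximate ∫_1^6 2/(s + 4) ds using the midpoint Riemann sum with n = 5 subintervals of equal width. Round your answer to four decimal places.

Δs = (6 − 1)/5 = 1.
Midpoints: 1.5, 2.5, 3.5, 4.5, 5.5.
f(1.5) = 4/11, f(2.5) = 4/13, f(3.5) = 4/15, f(4.5) = 4/17, f(5.5) = 4/19.
Sum = Δs · [f(1.5) + f(2.5) + f(3.5) + f(4.5) + f(5.5)].
Sum ≈ 1.3838.

1.3838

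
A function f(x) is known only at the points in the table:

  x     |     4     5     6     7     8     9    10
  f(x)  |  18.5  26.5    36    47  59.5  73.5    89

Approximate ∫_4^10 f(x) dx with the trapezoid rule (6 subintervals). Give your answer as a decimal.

296.25

Δx = 1.
T_6 = (1/2)·[18.5 + 2·26.5 + 2·36 + 2·47 + 2·59.5 + 2·73.5 + 89] = 296.25.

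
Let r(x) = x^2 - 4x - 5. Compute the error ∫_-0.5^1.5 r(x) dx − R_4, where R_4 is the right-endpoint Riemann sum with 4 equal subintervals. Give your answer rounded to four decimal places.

Exact integral: ∫_-0.5^1.5 r(x) dx ≈ -12.833333.
R_4 = -14.25.
Error ≈ -12.833333 − (-14.25) ≈ 1.4167.

1.4167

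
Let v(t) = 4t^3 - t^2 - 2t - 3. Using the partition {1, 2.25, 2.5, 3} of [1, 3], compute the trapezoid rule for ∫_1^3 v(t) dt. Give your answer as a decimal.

64.09375

Subinterval widths: 1.25, 0.25, 0.5.
v(1) = -2, v(2.25) = 33, v(2.5) = 48.25, v(3) = 90.
On each subinterval the trapezoid contributes (Δt_i/2)·[v(t_{i-1}) + v(t_i)].
Sum = 64.09375.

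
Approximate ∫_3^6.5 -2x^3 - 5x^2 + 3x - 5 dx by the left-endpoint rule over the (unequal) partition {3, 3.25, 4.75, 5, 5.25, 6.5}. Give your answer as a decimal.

-890.140625

Subinterval widths: 0.25, 1.5, 0.25, 0.25, 1.25.
Left endpoints: 3, 3.25, 4.75, 5, 5.25.
f(3) = -95, f(3.25) = -116.71875, f(4.75) = -317.90625, f(5) = -365, f(5.25) = -416.46875.
Sum = Σ Δx_i · f(x_i).
Sum = -890.140625.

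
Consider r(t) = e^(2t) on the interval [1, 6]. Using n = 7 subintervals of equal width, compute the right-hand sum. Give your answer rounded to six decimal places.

Δt = (6 − 1)/7 = 5/7.
Right endpoints: 12/7, 17/7, 22/7, 27/7, 32/7, 37/7, 6.
r(12/7) ≈ 30.832565, r(17/7) ≈ 128.656088, r(22/7) ≈ 536.847616, r(27/7) ≈ 2240.122239, r(32/7) ≈ 9347.433970, r(37/7) ≈ 39004.354449, r(6) ≈ 162754.791419.
Sum = Δt · [r(12/7) + r(17/7) + r(22/7) + ...].
Sum ≈ 152887.884533.

152887.884533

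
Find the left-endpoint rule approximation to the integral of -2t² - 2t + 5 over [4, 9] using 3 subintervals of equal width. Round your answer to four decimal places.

Δt = (9 − 4)/3 = 5/3.
Left endpoints: 4, 17/3, 22/3.
f(4) = -35, f(17/3) = -635/9, f(22/3) = -1055/9.
Sum = Δt · [f(4) + f(17/3) + f(22/3)].
Sum ≈ -371.2963.

-371.2963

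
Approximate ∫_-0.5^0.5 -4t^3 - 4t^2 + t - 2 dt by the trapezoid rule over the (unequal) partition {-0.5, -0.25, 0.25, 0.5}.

Subinterval widths: 0.25, 0.5, 0.25.
f(-0.5) = -3, f(-0.25) = -2.4375, f(0.25) = -2.0625, f(0.5) = -3.
On each subinterval the trapezoid contributes (Δt_i/2)·[f(t_{i-1}) + f(t_i)].
Sum = -2.4375.

-2.4375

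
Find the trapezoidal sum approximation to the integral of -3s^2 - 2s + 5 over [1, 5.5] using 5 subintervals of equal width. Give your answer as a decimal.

Δs = (5.5 − 1)/5 = 0.9.
f(1) = 0, f(1.9) = -9.63, f(2.8) = -24.12, f(3.7) = -43.47, f(4.6) = -67.68, f(5.5) = -96.75.
T_5 = (Δs/2)·[f(s_0) + 2f(s_1) + ... + 2f(s_{4}) + f(s_5)].
Sum = -173.9475.

-173.9475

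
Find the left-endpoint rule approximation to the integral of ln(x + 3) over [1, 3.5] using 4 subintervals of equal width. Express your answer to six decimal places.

Δx = (3.5 − 1)/4 = 0.625.
Left endpoints: 1, 1.625, 2.25, 2.875.
f(1) ≈ 1.386294, f(1.625) ≈ 1.531476, f(2.25) ≈ 1.658228, f(2.875) ≈ 1.770706.
Sum = Δx · [f(1) + f(1.625) + f(2.25) + f(2.875)].
Sum ≈ 3.966691.

3.966691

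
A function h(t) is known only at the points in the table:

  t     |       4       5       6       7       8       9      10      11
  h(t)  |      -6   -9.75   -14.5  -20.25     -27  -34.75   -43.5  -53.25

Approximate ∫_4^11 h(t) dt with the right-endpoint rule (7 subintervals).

Δt = 1.
Sum = 1·[(-9.75) + (-14.5) + (-20.25) + (-27) + (-34.75) + (-43.5) + (-53.25)] = -203.

-203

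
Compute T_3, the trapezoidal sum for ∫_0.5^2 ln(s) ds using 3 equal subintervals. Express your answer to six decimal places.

0.202733

Δs = (2 − 0.5)/3 = 0.5.
f(0.5) ≈ -0.693147, f(1) ≈ 0.000000, f(1.5) ≈ 0.405465, f(2) ≈ 0.693147.
T_3 = (Δs/2)·[f(s_0) + 2f(s_1) + 2f(s_2) + f(s_3)].
Sum ≈ 0.202733.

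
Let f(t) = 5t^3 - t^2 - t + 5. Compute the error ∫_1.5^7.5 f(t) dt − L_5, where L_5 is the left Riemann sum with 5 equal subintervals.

1123.74

Exact integral: ∫_1.5^7.5 f(t) dt = 3812.25.
L_5 = 2688.51.
Error = 3812.25 − 2688.51 = 1123.74.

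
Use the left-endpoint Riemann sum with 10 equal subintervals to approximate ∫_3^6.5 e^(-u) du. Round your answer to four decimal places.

Δu = (6.5 − 3)/10 = 0.35.
Left endpoints: 3, 3.35, 3.7, 4.05, 4.4, 4.75, 5.1, 5.45, 5.8, 6.15.
f(3) ≈ 0.0498, f(3.35) ≈ 0.0351, f(3.7) ≈ 0.0247, f(4.05) ≈ 0.0174, f(4.4) ≈ 0.0123, f(4.75) ≈ 0.0087, f(5.1) ≈ 0.0061, f(5.45) ≈ 0.0043, f(5.8) ≈ 0.0030, f(6.15) ≈ 0.0021.
Sum = Δu · [f(3) + f(3.35) + f(3.7) + ...].
Sum ≈ 0.0572.

0.0572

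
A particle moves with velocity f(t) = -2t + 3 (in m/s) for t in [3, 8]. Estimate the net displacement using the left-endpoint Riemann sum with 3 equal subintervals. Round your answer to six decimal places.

-31.666667

Δt = (8 − 3)/3 = 5/3.
Left endpoints: 3, 14/3, 19/3.
f(3) = -3, f(14/3) = -19/3, f(19/3) = -29/3.
Sum = Δt · [f(3) + f(14/3) + f(19/3)].
Sum ≈ -31.666667.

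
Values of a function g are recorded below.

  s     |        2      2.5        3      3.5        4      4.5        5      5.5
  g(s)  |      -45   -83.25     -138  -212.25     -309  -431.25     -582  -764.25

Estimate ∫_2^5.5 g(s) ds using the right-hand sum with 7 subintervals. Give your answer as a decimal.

-1260

Δs = 0.5.
Sum = 0.5·[(-83.25) + (-138) + (-212.25) + (-309) + (-431.25) + (-582) + (-764.25)] = -1260.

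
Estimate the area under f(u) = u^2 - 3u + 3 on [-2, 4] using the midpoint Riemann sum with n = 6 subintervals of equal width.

23.5

Δu = (4 − (-2))/6 = 1.
Midpoints: -1.5, -0.5, 0.5, 1.5, 2.5, 3.5.
f(-1.5) = 9.75, f(-0.5) = 4.75, f(0.5) = 1.75, f(1.5) = 0.75, f(2.5) = 1.75, f(3.5) = 4.75.
Sum = Δu · [f(-1.5) + f(-0.5) + f(0.5) + ...].
Sum = 23.5.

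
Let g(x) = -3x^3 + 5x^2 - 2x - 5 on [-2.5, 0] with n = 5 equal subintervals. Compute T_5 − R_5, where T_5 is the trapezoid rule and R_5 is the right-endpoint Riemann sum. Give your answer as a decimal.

20.78125

T_5 = 50.78125.
R_5 = 30.
T_5 − R_5 = 20.78125.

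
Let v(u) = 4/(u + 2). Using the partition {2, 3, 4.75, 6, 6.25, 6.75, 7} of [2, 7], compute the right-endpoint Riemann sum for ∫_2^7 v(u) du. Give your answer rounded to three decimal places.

Subinterval widths: 1, 1.75, 1.25, 0.25, 0.5, 0.25.
Right endpoints: 3, 4.75, 6, 6.25, 6.75, 7.
v(3) = 0.8, v(4.75) = 16/27, v(6) = 0.5, v(6.25) = 16/33, v(6.75) = 16/35, v(7) = 4/9.
Sum = Σ Δu_i · v(u_i).
Sum ≈ 2.923.

2.923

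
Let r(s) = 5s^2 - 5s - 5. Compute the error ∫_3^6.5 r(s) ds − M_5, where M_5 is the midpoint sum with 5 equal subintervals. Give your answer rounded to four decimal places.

Exact integral: ∫_3^6.5 r(s) ds ≈ 312.083333.
M_5 = 311.36875.
Error ≈ 312.083333 − 311.36875 ≈ 0.7146.

0.7146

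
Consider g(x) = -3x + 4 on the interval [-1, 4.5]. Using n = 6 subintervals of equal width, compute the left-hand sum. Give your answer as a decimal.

0.6875

Δx = (4.5 − (-1))/6 = 11/12.
Left endpoints: -1, -1/12, 5/6, 1.75, 8/3, 43/12.
g(-1) = 7, g(-1/12) = 4.25, g(5/6) = 1.5, g(1.75) = -1.25, g(8/3) = -4, g(43/12) = -6.75.
Sum = Δx · [g(-1) + g(-1/12) + g(5/6) + ...].
Sum = 0.6875.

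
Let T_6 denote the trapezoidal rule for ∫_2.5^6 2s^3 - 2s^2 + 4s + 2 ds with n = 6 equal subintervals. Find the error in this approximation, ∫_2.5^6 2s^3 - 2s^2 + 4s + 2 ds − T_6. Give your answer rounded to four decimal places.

-4.6646

Exact integral: ∫_2.5^6 f(s) ds ≈ 561.385417.
T_6 ≈ 566.050058.
Error ≈ 561.385417 − 566.050058 ≈ -4.6646.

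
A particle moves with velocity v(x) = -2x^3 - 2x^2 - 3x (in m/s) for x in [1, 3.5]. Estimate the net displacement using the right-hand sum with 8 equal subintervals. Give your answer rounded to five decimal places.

-137.72705

Δx = (3.5 − 1)/8 = 0.3125.
Right endpoints: 1.3125, 1.625, 1.9375, 2.25, 2.5625, 2.875, 3.1875, 3.5.
v(1.3125) = -24381/2048, v(1.625) = -18.73828125, v(1.9375) = -57071/2048, v(2.25) = -39.65625, v(2.5625) = -111561/2048, v(2.875) = -72.68359375, v(3.1875) = -193851/2048, v(3.5) = -120.75.
Sum = Δx · [v(1.3125) + v(1.625) + v(1.9375) + ...].
Sum ≈ -137.72705.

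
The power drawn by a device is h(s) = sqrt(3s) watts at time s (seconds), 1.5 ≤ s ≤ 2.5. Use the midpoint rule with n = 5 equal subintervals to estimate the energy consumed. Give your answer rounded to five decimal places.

2.44330

Δs = (2.5 − 1.5)/5 = 0.2.
Midpoints: 1.6, 1.8, 2, 2.2, 2.4.
h(1.6) ≈ 2.19089, h(1.8) ≈ 2.32379, h(2) ≈ 2.44949, h(2.2) ≈ 2.56905, h(2.4) ≈ 2.68328.
Sum = Δs · [h(1.6) + h(1.8) + h(2) + h(2.2) + h(2.4)].
Sum ≈ 2.44330.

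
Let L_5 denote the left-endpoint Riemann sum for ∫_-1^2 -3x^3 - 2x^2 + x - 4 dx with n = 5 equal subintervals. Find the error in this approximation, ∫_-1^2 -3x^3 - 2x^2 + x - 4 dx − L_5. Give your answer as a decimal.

Exact integral: ∫_-1^2 f(x) dx = -27.75.
L_5 = -19.92.
Error = -27.75 − (-19.92) = -7.83.

-7.83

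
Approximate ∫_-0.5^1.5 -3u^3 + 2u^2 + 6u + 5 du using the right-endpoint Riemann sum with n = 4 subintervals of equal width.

Δu = (1.5 − (-0.5))/4 = 0.5.
Right endpoints: 0, 0.5, 1, 1.5.
f(0) = 5, f(0.5) = 8.125, f(1) = 10, f(1.5) = 8.375.
Sum = Δu · [f(0) + f(0.5) + f(1) + f(1.5)].
Sum = 15.75.

15.75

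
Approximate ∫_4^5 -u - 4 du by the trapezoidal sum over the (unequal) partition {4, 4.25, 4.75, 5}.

Subinterval widths: 0.25, 0.5, 0.25.
f(4) = -8, f(4.25) = -8.25, f(4.75) = -8.75, f(5) = -9.
On each subinterval the trapezoid contributes (Δu_i/2)·[f(u_{i-1}) + f(u_i)].
Sum = -8.5.

-8.5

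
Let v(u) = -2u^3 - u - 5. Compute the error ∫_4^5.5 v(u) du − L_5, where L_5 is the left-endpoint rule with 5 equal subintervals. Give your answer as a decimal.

Exact integral: ∫_4^5.5 v(u) du = -344.15625.
L_5 = -313.86.
Error = -344.15625 − (-313.86) = -30.29625.

-30.29625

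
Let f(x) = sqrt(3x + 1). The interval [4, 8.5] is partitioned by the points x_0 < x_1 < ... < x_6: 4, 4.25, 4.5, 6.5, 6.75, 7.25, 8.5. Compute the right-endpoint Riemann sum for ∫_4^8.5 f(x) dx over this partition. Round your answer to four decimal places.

Subinterval widths: 0.25, 0.25, 2, 0.25, 0.5, 1.25.
Right endpoints: 4.25, 4.5, 6.5, 6.75, 7.25, 8.5.
f(4.25) ≈ 3.7081, f(4.5) ≈ 3.8079, f(6.5) ≈ 4.5277, f(6.75) ≈ 4.6098, f(7.25) ≈ 4.7697, f(8.5) ≈ 5.1478.
Sum = Σ Δx_i · f(x_i).
Sum ≈ 20.9064.

20.9064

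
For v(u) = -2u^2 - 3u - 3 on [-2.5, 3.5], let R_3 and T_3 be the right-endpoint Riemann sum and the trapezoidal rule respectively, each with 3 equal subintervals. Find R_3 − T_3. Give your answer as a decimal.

R_3 = -104.
T_3 = -74.
R_3 − T_3 = -30.

-30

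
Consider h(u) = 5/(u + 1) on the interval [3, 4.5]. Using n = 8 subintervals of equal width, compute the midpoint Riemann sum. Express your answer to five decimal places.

1.59205

Δu = (4.5 − 3)/8 = 0.1875.
Midpoints: 3.09375, 3.28125, 3.46875, 3.65625, 3.84375, 4.03125, 4.21875, 4.40625.
h(3.09375) = 160/131, h(3.28125) = 160/137, h(3.46875) = 160/143, h(3.65625) = 160/149, h(3.84375) = 32/31, h(4.03125) = 160/161, h(4.21875) = 160/167, h(4.40625) = 160/173.
Sum = Δu · [h(3.09375) + h(3.28125) + h(3.46875) + ...].
Sum ≈ 1.59205.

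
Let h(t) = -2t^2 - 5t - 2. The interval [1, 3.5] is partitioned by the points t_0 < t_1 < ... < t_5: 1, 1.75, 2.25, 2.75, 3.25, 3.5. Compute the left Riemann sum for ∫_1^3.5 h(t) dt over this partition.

Subinterval widths: 0.75, 0.5, 0.5, 0.5, 0.25.
Left endpoints: 1, 1.75, 2.25, 2.75, 3.25.
h(1) = -9, h(1.75) = -16.875, h(2.25) = -23.375, h(2.75) = -30.875, h(3.25) = -39.375.
Sum = Σ Δt_i · h(t_i).
Sum = -52.15625.

-52.15625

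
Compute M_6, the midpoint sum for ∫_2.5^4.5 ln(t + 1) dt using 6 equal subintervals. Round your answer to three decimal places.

2.992

Δt = (4.5 − 2.5)/6 = 1/3.
Midpoints: 8/3, 3, 10/3, 11/3, 4, 13/3.
f(8/3) ≈ 1.299, f(3) ≈ 1.386, f(10/3) ≈ 1.466, f(11/3) ≈ 1.540, f(4) ≈ 1.609, f(13/3) ≈ 1.674.
Sum = Δt · [f(8/3) + f(3) + f(10/3) + ...].
Sum ≈ 2.992.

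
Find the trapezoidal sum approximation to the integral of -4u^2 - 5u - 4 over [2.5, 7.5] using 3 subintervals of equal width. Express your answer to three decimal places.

Δu = (7.5 − 2.5)/3 = 5/3.
f(2.5) = -41.5, f(25/6) = -1697/18, f(35/6) = -3047/18, f(7.5) = -266.5.
T_3 = (Δu/2)·[f(u_0) + 2f(u_1) + 2f(u_2) + f(u_3)].
Sum ≈ -695.926.

-695.926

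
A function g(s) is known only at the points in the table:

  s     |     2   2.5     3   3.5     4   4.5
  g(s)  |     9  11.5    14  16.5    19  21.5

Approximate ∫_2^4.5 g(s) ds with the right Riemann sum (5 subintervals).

41.25

Δs = 0.5.
Sum = 0.5·[11.5 + 14 + 16.5 + 19 + 21.5] = 41.25.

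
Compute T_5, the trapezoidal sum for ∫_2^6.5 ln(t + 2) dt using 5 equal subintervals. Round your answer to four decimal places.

8.1365

Δt = (6.5 − 2)/5 = 0.9.
f(2) ≈ 1.3863, f(2.9) ≈ 1.5892, f(3.8) ≈ 1.7579, f(4.7) ≈ 1.9021, f(5.6) ≈ 2.0281, f(6.5) ≈ 2.1401.
T_5 = (Δt/2)·[f(t_0) + 2f(t_1) + ... + 2f(t_{4}) + f(t_5)].
Sum ≈ 8.1365.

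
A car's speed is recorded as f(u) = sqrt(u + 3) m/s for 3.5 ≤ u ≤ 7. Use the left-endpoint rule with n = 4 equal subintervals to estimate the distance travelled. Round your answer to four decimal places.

9.7635

Δu = (7 − 3.5)/4 = 0.875.
Left endpoints: 3.5, 4.375, 5.25, 6.125.
f(3.5) ≈ 2.5495, f(4.375) ≈ 2.7157, f(5.25) ≈ 2.8723, f(6.125) ≈ 3.0208.
Sum = Δu · [f(3.5) + f(4.375) + f(5.25) + f(6.125)].
Sum ≈ 9.7635.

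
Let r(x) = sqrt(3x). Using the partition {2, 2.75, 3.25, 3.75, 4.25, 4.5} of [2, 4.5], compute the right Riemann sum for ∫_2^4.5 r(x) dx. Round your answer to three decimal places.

Subinterval widths: 0.75, 0.5, 0.5, 0.5, 0.25.
Right endpoints: 2.75, 3.25, 3.75, 4.25, 4.5.
r(2.75) ≈ 2.872, r(3.25) ≈ 3.122, r(3.75) ≈ 3.354, r(4.25) ≈ 3.571, r(4.5) ≈ 3.674.
Sum = Σ Δx_i · r(x_i).
Sum ≈ 8.096.

8.096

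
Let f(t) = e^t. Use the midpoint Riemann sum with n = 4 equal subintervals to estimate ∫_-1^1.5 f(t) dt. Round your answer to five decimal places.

Δt = (1.5 − (-1))/4 = 0.625.
Midpoints: -0.6875, -0.0625, 0.5625, 1.1875.
f(-0.6875) ≈ 0.50283, f(-0.0625) ≈ 0.93941, f(0.5625) ≈ 1.75505, f(1.1875) ≈ 3.27887.
Sum = Δt · [f(-0.6875) + f(-0.0625) + f(0.5625) + f(1.1875)].
Sum ≈ 4.04761.

4.04761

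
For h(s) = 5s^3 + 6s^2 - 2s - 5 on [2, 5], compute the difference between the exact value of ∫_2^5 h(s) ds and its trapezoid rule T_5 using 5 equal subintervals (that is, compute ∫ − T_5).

-10.53

Exact integral: ∫_2^5 h(s) ds = 959.25.
T_5 = 969.78.
Error = 959.25 − 969.78 = -10.53.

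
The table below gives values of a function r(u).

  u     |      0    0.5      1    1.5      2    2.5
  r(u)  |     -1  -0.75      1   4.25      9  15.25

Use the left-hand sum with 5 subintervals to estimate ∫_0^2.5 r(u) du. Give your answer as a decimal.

Δu = 0.5.
Sum = 0.5·[(-1) + (-0.75) + 1 + 4.25 + 9] = 6.25.

6.25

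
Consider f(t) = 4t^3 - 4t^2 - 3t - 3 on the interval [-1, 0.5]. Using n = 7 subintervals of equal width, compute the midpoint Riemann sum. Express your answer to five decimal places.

-5.77232

Δt = (0.5 − (-1))/7 = 3/14.
Midpoints: -25/28, -19/28, -13/28, -0.25, -1/28, 5/28, 11/28.
f(-25/28) = -34889/5488, f(-19/28) = -22259/5488, f(-13/28) = -15749/5488, f(-0.25) = -2.5625, f(-1/28) = -15905/5488, f(5/28) = -19979/5488, f(11/28) = -24989/5488.
Sum = Δt · [f(-25/28) + f(-19/28) + f(-13/28) + ...].
Sum ≈ -5.77232.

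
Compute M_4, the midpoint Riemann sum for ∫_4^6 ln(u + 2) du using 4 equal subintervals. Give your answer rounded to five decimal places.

Δu = (6 − 4)/4 = 0.5.
Midpoints: 4.25, 4.75, 5.25, 5.75.
f(4.25) ≈ 1.83258, f(4.75) ≈ 1.90954, f(5.25) ≈ 1.98100, f(5.75) ≈ 2.04769.
Sum = Δu · [f(4.25) + f(4.75) + f(5.25) + f(5.75)].
Sum ≈ 3.88541.

3.88541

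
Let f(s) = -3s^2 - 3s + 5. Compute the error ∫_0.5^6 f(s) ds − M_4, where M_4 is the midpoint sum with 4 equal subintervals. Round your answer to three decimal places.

-2.600

Exact integral: ∫_0.5^6 f(s) ds = -242.
M_4 ≈ -239.40039.
Error ≈ -242 − (-239.40039) ≈ -2.600.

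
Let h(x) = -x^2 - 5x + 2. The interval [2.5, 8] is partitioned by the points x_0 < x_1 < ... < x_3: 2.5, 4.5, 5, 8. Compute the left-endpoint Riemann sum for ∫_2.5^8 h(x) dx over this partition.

-197.875

Subinterval widths: 2, 0.5, 3.
Left endpoints: 2.5, 4.5, 5.
h(2.5) = -16.75, h(4.5) = -40.75, h(5) = -48.
Sum = Σ Δx_i · h(x_i).
Sum = -197.875.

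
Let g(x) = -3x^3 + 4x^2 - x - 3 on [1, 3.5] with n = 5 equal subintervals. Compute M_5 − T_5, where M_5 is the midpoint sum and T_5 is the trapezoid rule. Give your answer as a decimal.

2.5390625

M_5 = -68.2421875.
T_5 = -70.78125.
M_5 − T_5 = 2.5390625.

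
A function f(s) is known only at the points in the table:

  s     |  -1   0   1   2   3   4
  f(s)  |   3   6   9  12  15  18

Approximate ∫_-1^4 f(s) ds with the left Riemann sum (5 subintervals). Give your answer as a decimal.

45

Δs = 1.
Sum = 1·[3 + 6 + 9 + 12 + 15] = 45.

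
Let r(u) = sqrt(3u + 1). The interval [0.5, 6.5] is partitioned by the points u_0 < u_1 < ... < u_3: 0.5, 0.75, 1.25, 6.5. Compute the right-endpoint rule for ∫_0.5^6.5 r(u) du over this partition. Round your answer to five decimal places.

Subinterval widths: 0.25, 0.5, 5.25.
Right endpoints: 0.75, 1.25, 6.5.
r(0.75) ≈ 1.80278, r(1.25) ≈ 2.17945, r(6.5) ≈ 4.52769.
Sum = Σ Δu_i · r(u_i).
Sum ≈ 25.31080.

25.31080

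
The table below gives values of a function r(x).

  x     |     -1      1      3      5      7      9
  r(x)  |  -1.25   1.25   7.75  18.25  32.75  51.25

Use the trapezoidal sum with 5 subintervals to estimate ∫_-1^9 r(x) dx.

Δx = 2.
T_5 = (2/2)·[(-1.25) + 2·1.25 + 2·7.75 + 2·18.25 + 2·32.75 + 51.25] = 170.

170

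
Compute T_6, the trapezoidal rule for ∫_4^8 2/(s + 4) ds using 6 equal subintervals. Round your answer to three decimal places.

0.812

Δs = (8 − 4)/6 = 2/3.
f(4) = 0.25, f(14/3) = 3/13, f(16/3) = 3/14, f(6) = 0.2, f(20/3) = 0.1875, f(22/3) = 3/17, f(8) = 1/6.
T_6 = (Δs/2)·[f(s_0) + 2f(s_1) + ... + 2f(s_{5}) + f(s_6)].
Sum ≈ 0.812.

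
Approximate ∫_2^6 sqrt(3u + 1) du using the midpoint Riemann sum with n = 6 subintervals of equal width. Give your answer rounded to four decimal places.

Δu = (6 − 2)/6 = 2/3.
Midpoints: 7/3, 3, 11/3, 13/3, 5, 17/3.
f(7/3) ≈ 2.8284, f(3) ≈ 3.1623, f(11/3) ≈ 3.4641, f(13/3) ≈ 3.7417, f(5) ≈ 4.0000, f(17/3) ≈ 4.2426.
Sum = Δu · [f(7/3) + f(3) + f(11/3) + ...].
Sum ≈ 14.2927.

14.2927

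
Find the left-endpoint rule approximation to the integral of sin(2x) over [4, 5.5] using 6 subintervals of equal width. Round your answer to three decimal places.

0.175

Δx = (5.5 − 4)/6 = 0.25.
Left endpoints: 4, 4.25, 4.5, 4.75, 5, 5.25.
f(4) ≈ 0.989, f(4.25) ≈ 0.798, f(4.5) ≈ 0.412, f(4.75) ≈ -0.075, f(5) ≈ -0.544, f(5.25) ≈ -0.880.
Sum = Δx · [f(4) + f(4.25) + f(4.5) + ...].
Sum ≈ 0.175.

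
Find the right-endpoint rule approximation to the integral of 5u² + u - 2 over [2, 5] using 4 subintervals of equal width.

241.40625

Δu = (5 − 2)/4 = 0.75.
Right endpoints: 2.75, 3.5, 4.25, 5.
f(2.75) = 38.5625, f(3.5) = 62.75, f(4.25) = 92.5625, f(5) = 128.
Sum = Δu · [f(2.75) + f(3.5) + f(4.25) + f(5)].
Sum = 241.40625.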